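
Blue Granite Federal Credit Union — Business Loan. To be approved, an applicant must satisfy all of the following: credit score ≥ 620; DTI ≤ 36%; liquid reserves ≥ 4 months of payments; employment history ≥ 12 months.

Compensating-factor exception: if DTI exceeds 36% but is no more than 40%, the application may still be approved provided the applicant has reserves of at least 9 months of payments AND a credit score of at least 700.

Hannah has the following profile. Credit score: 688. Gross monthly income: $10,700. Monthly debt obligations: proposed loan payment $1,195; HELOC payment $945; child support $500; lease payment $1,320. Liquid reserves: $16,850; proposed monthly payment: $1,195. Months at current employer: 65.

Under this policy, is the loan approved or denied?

Denied

Credit score 688 ≥ 620 (meets base)
Total debts = (1,195 + 945 + 500 + 1,320) = 3,960. DTI: 3,960 ÷ 10,700 = 37%, over the 36% base limit.
Reserves: 16,850 ÷ 1,195 = 14.1 months (meets 4-month minimum)
Employment 65 ≥ 12 months
37% falls in the override range (36%–40%), so the compensating-factor test applies.
Override check — reserves: 14.1 mo (ok); score: 688 (below 700).
Compensating-factor requirement not fully met.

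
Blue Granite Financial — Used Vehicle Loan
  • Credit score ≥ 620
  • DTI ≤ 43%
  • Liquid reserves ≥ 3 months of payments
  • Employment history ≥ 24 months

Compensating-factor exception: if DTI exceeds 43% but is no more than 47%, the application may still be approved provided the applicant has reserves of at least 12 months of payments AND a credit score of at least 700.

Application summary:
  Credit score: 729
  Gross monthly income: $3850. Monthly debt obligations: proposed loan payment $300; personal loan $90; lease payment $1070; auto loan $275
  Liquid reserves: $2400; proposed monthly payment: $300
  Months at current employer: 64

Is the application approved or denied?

Denied

Credit score 729 ≥ 620 (meets base)
Total debts = (300 + 90 + 1,070 + 275) = 1,735. DTI = 1,735/3,850 = 45.1% > 43% — standard DTI limit exceeded.
Reserves: 2,400 ÷ 300 = 8.0 months (meets 3-month minimum)
Employment 64 ≥ 24 months
DTI 45.1% is within the 43%–47% exception band; checking compensating factors.
Override check — reserves: 8.0 mo (short of 12); score: 729 (ok).
Override conditions not both satisfied; exception does not apply.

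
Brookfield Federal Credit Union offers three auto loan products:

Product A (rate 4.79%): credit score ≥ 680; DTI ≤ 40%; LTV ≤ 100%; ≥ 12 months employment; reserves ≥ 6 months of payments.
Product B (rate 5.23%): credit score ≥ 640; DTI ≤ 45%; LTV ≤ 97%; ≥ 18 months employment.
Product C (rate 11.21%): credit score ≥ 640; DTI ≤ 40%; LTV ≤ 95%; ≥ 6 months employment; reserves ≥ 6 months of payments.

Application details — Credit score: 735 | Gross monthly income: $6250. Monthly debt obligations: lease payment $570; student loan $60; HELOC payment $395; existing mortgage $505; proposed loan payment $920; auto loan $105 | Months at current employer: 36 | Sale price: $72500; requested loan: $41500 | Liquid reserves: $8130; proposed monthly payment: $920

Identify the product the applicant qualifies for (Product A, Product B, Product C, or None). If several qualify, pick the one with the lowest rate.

Product B

Total debts = (570 + 60 + 395 + 505 + 920 + 105) = 2,555; DTI = 2,555/6,250 = 40.9%.
LTV = 41,500/72,500 = 57.2%.
Reserves = 8,130/920 = 8.8 months.
Product A: score 735 ≥ 680; DTI 40.9% > 40%; LTV 57.2% ≤ 100%; employment 36 ≥ 12 mo; reserves 8.8 ≥ 6 mo → does not qualify.
Product B: score 735 ≥ 640; DTI 40.9% ≤ 45%; LTV 57.2% ≤ 97%; employment 36 ≥ 18 mo → qualifies.
Product C: score 735 ≥ 640; DTI 40.9% > 40%; LTV 57.2% ≤ 95%; employment 36 ≥ 6 mo; reserves 8.8 ≥ 6 mo → does not qualify.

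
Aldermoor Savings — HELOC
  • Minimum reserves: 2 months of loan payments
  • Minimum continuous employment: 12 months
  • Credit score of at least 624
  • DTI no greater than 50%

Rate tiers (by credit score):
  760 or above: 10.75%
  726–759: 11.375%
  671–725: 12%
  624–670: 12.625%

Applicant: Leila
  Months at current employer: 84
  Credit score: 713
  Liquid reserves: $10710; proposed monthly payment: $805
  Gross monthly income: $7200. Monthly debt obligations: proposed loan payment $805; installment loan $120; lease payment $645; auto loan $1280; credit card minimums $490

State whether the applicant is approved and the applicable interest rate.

Approved at 12%

Credit score 713 ≥ 624 (meets minimum)
Total monthly debts = (805 + 120 + 645 + 1,280 + 490) = 3,340. DTI: 3,340 ÷ 7,200 = 46.4%, within the 50% cap
Liquid reserves cover 10,710/805 = 13.3 months — ≥ 2 required
Employment 84 ≥ 12 months
All requirements met. Score 713 falls in the 671–725 tier → 12%.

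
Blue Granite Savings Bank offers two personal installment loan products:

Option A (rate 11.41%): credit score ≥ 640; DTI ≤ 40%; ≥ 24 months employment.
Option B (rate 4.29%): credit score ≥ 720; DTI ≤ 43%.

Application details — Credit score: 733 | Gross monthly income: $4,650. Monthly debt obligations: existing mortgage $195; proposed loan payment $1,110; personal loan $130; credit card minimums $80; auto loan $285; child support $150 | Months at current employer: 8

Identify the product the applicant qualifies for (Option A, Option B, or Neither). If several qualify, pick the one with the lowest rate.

Option B

Total debts = (195 + 1,110 + 130 + 80 + 285 + 150) = 1,950; DTI = 1,950/4,650 = 41.9%.
Option A: score 733 ≥ 640; DTI 41.9% > 40%; employment 8 < 24 mo → does not qualify.
Option B: score 733 ≥ 720; DTI 41.9% ≤ 43% → qualifies.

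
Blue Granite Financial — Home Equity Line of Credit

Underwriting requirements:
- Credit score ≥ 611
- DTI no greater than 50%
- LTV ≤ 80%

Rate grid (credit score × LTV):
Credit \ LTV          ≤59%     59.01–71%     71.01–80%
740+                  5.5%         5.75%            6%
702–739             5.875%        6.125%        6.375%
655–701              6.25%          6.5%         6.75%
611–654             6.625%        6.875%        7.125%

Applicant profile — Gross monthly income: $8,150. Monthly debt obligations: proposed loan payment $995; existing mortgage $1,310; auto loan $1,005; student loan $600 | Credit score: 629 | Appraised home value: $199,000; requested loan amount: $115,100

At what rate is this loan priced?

6.625%

Credit score 629 ≥ 611; Total monthly debts = (995 + 1,310 + 1,005 + 600) = 3,910. DTI: 3,910 ÷ 8,150 = 48%, within the 50% cap
LTV = 115,100/199,000 = 57.8% ≤ 80%
Score 629 is in the 611–654 band; LTV 57.8% is in the ≤59% band → 6.625%.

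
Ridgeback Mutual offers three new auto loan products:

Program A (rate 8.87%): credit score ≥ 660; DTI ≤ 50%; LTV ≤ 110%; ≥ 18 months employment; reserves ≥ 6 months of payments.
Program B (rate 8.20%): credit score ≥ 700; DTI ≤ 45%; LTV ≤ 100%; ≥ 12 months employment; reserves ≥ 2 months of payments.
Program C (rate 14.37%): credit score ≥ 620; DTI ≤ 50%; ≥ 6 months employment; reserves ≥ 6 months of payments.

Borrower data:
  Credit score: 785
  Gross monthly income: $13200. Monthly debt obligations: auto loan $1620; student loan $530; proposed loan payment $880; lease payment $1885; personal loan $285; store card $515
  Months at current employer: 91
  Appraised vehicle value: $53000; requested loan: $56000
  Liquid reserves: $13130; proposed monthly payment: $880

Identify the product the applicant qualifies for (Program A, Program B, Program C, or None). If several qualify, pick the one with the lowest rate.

Total debts = (1,620 + 530 + 880 + 1,885 + 285 + 515) = 5,715; DTI = 5,715/13,200 = 43.3%.
LTV = 56,000/53,000 = 105.7%.
Reserves = 13,130/880 = 14.9 months.
Program A: score 785 ≥ 660; DTI 43.3% ≤ 50%; LTV 105.7% ≤ 110%; employment 91 ≥ 18 mo; reserves 14.9 ≥ 6 mo → qualifies.
Program B: score 785 ≥ 700; DTI 43.3% ≤ 45%; LTV 105.7% > 100%; employment 91 ≥ 12 mo; reserves 14.9 ≥ 2 mo → does not qualify.
Program C: score 785 ≥ 620; DTI 43.3% ≤ 50%; employment 91 ≥ 6 mo; reserves 14.9 ≥ 6 mo → qualifies.
Qualifying: Program A, Program C. Lowest rate is 8.87% → Program A.

Program A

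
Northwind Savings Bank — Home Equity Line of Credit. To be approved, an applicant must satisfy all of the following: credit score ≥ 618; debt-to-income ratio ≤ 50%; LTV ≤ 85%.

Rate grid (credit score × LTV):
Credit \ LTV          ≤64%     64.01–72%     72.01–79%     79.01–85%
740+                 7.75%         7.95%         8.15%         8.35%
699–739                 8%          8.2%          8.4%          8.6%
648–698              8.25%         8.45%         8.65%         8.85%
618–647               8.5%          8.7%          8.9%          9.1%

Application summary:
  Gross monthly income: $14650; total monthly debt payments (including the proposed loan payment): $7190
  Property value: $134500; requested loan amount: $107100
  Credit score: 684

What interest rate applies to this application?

Credit score 684 ≥ 618; DTI = 7,190/14,650 = 49.1% ≤ 50%
Loan-to-value = 107,100/134,500 = 79.6% — pass (85% max)
Score 684 is in the 648–698 band; LTV 79.6% is in the 79.01–85% band → 8.85%.

8.85%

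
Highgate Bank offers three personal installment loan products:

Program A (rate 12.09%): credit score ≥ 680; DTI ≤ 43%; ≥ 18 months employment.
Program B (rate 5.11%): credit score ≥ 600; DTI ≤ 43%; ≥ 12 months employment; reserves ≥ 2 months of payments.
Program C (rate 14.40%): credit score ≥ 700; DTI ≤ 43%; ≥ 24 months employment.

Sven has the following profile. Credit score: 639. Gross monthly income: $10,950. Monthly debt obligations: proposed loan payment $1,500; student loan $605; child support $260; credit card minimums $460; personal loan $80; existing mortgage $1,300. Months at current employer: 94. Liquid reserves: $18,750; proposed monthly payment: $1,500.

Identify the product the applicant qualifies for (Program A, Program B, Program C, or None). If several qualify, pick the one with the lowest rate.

Total debts = (1,500 + 605 + 260 + 460 + 80 + 1,300) = 4,205; DTI = 4,205/10,950 = 38.4%.
Reserves = 18,750/1,500 = 12.5 months.
Program A: score 639 < 680; DTI 38.4% ≤ 43%; employment 94 ≥ 18 mo → does not qualify.
Program B: score 639 ≥ 600; DTI 38.4% ≤ 43%; employment 94 ≥ 12 mo; reserves 12.5 ≥ 2 mo → qualifies.
Program C: score 639 < 700; DTI 38.4% ≤ 43%; employment 94 ≥ 24 mo → does not qualify.

Program B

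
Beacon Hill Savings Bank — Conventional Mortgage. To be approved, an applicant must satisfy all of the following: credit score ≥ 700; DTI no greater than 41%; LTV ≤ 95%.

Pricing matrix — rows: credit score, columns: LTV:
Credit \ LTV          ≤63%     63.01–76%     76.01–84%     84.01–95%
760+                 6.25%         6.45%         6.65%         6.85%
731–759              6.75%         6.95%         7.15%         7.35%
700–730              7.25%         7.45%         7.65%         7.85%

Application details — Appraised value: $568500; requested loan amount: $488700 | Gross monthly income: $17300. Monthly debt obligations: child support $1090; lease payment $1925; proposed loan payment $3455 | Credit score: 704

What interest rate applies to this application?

Credit score 704 ≥ 700; Total monthly debts = (1,090 + 1,925 + 3,455) = 6,470. DTI = 6,470/17,300 = 37.4% ≤ 41%
LTV = 488,700/568,500 = 86% ≤ 95%
Credit 704 → row 700–730; LTV 86% → column 84.01–95%. Grid cell → 7.85%.

7.85%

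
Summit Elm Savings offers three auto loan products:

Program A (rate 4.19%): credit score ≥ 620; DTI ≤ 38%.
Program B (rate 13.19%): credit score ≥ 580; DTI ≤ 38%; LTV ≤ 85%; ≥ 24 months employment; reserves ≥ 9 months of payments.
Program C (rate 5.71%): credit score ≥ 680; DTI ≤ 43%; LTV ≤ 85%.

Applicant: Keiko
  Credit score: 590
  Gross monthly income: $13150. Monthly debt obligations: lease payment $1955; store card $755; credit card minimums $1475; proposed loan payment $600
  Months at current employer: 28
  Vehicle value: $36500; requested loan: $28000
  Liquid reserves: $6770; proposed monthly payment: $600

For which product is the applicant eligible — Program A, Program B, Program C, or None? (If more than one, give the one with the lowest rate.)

Program B

Total debts = (1,955 + 755 + 1,475 + 600) = 4,785; DTI = 4,785/13,150 = 36.4%.
LTV = 28,000/36,500 = 76.7%.
Reserves = 6,770/600 = 11.3 months.
Program A: score 590 < 620; DTI 36.4% ≤ 38% → does not qualify.
Program B: score 590 ≥ 580; DTI 36.4% ≤ 38%; LTV 76.7% ≤ 85%; employment 28 ≥ 24 mo; reserves 11.3 ≥ 9 mo → qualifies.
Program C: score 590 < 680; DTI 36.4% ≤ 43%; LTV 76.7% ≤ 85% → does not qualify.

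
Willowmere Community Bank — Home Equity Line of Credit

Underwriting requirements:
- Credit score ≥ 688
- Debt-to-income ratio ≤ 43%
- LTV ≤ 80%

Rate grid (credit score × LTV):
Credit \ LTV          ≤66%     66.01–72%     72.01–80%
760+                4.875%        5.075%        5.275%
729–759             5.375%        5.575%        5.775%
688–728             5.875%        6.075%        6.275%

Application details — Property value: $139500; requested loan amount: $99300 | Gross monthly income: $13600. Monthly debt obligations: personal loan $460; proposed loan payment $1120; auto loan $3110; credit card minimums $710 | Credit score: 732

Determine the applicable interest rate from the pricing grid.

5.575%

Credit score 732 ≥ 688; Total monthly debts = (460 + 1,120 + 3,110 + 710) = 5,400. DTI: 5,400 ÷ 13,600 = 39.7%, within the 43% cap
LTV: 99,300 ÷ 139,500 = 71.2%, within 80% cap
Score 732 is in the 729–759 band; LTV 71.2% is in the 66.01–72% band → 5.575%.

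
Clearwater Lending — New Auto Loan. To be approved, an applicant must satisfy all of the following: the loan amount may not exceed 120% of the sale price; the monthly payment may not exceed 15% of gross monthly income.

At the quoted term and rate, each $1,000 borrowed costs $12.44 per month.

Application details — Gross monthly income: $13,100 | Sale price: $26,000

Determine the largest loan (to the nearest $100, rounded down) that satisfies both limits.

Payment cap: 15% × $13,100 = $1,965/month.
At $12.44 per $1,000, that supports 1,965/12.44 × 1,000 ≈ $157,958 → $157,900.
LTV cap: 120% × $26,000 = $31,200 → $31,200.
Binding constraint: loan-to-value.

$31,200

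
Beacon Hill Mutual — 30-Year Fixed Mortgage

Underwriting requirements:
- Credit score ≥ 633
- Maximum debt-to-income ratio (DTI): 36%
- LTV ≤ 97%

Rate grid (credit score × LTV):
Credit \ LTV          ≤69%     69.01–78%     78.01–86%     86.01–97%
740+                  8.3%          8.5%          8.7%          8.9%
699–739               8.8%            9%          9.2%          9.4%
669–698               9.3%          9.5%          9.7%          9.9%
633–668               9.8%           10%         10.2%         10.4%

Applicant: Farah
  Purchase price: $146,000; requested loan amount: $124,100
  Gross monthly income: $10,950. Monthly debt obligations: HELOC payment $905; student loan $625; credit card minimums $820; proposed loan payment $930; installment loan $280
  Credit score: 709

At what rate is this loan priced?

9.2%

Credit score 709 ≥ 633; Total monthly debts = (905 + 625 + 820 + 930 + 280) = 3,560. DTI: 3,560 ÷ 10,950 = 32.5%, within the 36% cap
Loan-to-value = 124,100/146,000 = 85% — pass (97% max)
Row: 709 falls in 699–739. Column: 85% falls in 78.01–86%. Rate = 9.2%.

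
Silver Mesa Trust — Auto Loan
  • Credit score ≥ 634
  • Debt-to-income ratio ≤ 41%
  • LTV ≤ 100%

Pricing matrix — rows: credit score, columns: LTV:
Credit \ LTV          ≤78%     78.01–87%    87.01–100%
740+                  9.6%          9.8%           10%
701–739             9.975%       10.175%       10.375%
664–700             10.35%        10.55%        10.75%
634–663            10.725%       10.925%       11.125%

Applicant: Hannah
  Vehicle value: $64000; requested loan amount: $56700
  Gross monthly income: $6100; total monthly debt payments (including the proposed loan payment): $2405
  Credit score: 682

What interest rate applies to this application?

Credit score 682 ≥ 634; DTI = 2,405/6,100 = 39.4% ≤ 41%
LTV: 56,700 ÷ 64,000 = 88.6%, within 100% cap
Credit 682 → row 664–700; LTV 88.6% → column 87.01–100%. Grid cell → 10.75%.

10.75%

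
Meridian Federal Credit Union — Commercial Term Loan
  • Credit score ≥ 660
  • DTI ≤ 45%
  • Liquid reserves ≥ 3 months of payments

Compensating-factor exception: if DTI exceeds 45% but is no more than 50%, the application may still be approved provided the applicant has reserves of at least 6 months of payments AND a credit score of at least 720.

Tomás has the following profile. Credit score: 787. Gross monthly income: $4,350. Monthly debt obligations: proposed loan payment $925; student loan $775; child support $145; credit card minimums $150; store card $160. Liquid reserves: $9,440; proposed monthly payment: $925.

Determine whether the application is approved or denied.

Credit score 787 ≥ 660 (meets base)
Total debts = (925 + 775 + 145 + 150 + 160) = 2,155. DTI: 2,155 ÷ 4,350 = 49.5%, over the 45% base limit.
Reserves = 9,440/925 = 10.2 months ≥ 3
49.5% falls in the override range (45%–50%), so the compensating-factor test applies.
Override check — reserves: 10.2 mo (ok); score: 787 (ok).
Both compensating conditions met → exception applies.

Approved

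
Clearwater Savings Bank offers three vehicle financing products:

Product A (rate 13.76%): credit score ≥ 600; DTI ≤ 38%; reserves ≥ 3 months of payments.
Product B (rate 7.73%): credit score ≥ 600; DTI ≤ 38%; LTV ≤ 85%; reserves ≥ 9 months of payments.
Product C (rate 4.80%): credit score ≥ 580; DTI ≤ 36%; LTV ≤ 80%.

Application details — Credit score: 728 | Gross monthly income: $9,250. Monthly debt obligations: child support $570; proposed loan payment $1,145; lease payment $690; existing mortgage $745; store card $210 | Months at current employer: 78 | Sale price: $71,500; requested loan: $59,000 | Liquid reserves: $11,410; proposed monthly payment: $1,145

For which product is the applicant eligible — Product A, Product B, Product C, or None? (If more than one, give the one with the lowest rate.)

Total debts = (570 + 1,145 + 690 + 745 + 210) = 3,360; DTI = 3,360/9,250 = 36.3%.
LTV = 59,000/71,500 = 82.5%.
Reserves = 11,410/1,145 = 10.0 months.
Product A: score 728 ≥ 600; DTI 36.3% ≤ 38%; reserves 10.0 ≥ 3 mo → qualifies.
Product B: score 728 ≥ 600; DTI 36.3% ≤ 38%; LTV 82.5% ≤ 85%; reserves 10.0 ≥ 9 mo → qualifies.
Product C: score 728 ≥ 580; DTI 36.3% > 36%; LTV 82.5% > 80% → does not qualify.
Qualifying: Product A, Product B. Lowest rate is 7.73% → Product B.

Product B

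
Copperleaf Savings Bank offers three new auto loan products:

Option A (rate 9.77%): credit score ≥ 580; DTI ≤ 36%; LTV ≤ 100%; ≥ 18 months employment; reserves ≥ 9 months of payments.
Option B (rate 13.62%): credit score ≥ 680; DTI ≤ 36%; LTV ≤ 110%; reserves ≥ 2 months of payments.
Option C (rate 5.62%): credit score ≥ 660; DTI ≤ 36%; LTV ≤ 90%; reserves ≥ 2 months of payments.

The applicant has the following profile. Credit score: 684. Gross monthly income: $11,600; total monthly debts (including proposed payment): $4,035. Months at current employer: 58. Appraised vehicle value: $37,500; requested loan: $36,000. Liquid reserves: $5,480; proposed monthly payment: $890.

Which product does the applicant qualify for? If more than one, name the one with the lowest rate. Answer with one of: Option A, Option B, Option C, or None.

Option B

DTI = 4,035/11,600 = 34.8%.
LTV = 36,000/37,500 = 96%.
Reserves = 5,480/890 = 6.2 months.
Option A: score 684 ≥ 580; DTI 34.8% ≤ 36%; LTV 96% ≤ 100%; employment 58 ≥ 18 mo; reserves 6.2 < 9 mo → does not qualify.
Option B: score 684 ≥ 680; DTI 34.8% ≤ 36%; LTV 96% ≤ 110%; reserves 6.2 ≥ 2 mo → qualifies.
Option C: score 684 ≥ 660; DTI 34.8% ≤ 36%; LTV 96% > 90%; reserves 6.2 ≥ 2 mo → does not qualify.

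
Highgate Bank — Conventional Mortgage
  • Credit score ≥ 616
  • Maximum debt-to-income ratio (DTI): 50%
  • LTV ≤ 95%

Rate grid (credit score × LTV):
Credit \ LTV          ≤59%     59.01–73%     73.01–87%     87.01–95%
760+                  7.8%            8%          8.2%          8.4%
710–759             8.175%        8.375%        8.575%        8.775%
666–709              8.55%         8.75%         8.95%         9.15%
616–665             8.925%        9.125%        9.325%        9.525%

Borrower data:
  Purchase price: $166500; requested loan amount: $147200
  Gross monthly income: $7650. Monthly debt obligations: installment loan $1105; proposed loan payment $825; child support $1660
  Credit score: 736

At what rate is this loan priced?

Credit score 736 ≥ 616; Total monthly debts = (1,105 + 825 + 1,660) = 3,590. Debt-to-income = 3,590/7,650 = 46.9% — meets 50% limit
LTV = 147,200/166,500 = 88.4% ≤ 95%
Credit 736 → row 710–759; LTV 88.4% → column 87.01–95%. Grid cell → 8.775%.

8.775%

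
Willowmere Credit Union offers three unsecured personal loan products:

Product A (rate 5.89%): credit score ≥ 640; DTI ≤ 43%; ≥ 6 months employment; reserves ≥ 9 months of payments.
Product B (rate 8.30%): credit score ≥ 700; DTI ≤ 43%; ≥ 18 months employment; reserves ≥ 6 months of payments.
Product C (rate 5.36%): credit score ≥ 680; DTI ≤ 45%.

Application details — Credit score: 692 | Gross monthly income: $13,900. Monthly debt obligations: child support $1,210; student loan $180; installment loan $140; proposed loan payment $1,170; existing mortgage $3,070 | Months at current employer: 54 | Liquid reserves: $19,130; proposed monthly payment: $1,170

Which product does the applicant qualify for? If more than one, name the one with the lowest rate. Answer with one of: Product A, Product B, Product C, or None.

Product C

Total debts = (1,210 + 180 + 140 + 1,170 + 3,070) = 5,770; DTI = 5,770/13,900 = 41.5%.
Reserves = 19,130/1,170 = 16.4 months.
Product A: score 692 ≥ 640; DTI 41.5% ≤ 43%; employment 54 ≥ 6 mo; reserves 16.4 ≥ 9 mo → qualifies.
Product B: score 692 < 700; DTI 41.5% ≤ 43%; employment 54 ≥ 18 mo; reserves 16.4 ≥ 6 mo → does not qualify.
Product C: score 692 ≥ 680; DTI 41.5% ≤ 45% → qualifies.
Qualifying: Product A, Product C. Lowest rate is 5.36% → Product C.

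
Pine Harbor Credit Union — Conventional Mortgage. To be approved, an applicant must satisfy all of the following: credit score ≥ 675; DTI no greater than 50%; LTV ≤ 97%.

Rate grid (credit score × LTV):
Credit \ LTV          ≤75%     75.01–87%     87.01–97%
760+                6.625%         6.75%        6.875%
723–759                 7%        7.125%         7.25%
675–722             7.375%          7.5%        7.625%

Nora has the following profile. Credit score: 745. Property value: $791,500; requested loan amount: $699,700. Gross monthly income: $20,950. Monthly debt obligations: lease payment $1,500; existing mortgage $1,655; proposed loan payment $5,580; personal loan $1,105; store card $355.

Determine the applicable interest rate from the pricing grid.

Credit score 745 ≥ 675; Total monthly debts = (1,500 + 1,655 + 5,580 + 1,105 + 355) = 10,195. Debt-to-income = 10,195/20,950 = 48.7% — meets 50% limit
Loan-to-value = 699,700/791,500 = 88.4% — pass (97% max)
Credit 745 → row 723–759; LTV 88.4% → column 87.01–97%. Grid cell → 7.25%.

7.25%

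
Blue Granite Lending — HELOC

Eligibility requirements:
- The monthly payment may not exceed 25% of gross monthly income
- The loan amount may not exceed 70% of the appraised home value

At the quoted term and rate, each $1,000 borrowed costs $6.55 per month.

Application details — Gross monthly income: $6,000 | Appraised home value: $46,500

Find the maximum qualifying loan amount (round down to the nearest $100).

Payment cap: 25% × $6,000 = $1,500/month.
At $6.55 per $1,000, that supports 1,500/6.55 × 1,000 ≈ $229,007 → $229,000.
LTV cap: 70% × $46,500 = $32,550 → $32,500.
Binding constraint: loan-to-value.

$32,500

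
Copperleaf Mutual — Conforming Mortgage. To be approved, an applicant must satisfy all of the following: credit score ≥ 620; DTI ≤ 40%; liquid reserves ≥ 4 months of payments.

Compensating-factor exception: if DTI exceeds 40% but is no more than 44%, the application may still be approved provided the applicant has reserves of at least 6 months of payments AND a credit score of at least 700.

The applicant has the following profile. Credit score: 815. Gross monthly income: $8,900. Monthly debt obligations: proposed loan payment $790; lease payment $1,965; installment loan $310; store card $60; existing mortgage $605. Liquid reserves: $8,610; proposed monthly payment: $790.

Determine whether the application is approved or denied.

Credit score 815 ≥ 620 (meets base)
Total debts = (790 + 1,965 + 310 + 60 + 605) = 3,730. DTI = 3,730/8,900 = 41.9% > 40% — standard DTI limit exceeded.
Liquid reserves cover 8,610/790 = 10.9 months — ≥ 4 required
41.9% falls in the override range (40%–44%), so the compensating-factor test applies.
Reserves 10.9 ≥ 6 months; credit score 815 ≥ 700.
Both override conditions satisfied; DTI exception granted.

Approved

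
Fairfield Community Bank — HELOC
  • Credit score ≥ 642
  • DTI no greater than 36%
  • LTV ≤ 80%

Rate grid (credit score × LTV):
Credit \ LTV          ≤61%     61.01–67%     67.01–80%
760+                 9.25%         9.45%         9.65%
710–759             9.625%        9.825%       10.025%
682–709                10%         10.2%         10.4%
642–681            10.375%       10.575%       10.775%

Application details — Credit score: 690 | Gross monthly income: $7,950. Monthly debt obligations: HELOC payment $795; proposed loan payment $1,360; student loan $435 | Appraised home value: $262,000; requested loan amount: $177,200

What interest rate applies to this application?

Credit score 690 ≥ 642; Total monthly debts = (795 + 1,360 + 435) = 2,590. Debt-to-income = 2,590/7,950 = 32.6% — meets 36% limit
LTV = 177,200/262,000 = 67.6% ≤ 80%
Credit 690 → row 682–709; LTV 67.6% → column 67.01–80%. Grid cell → 10.4%.

10.4%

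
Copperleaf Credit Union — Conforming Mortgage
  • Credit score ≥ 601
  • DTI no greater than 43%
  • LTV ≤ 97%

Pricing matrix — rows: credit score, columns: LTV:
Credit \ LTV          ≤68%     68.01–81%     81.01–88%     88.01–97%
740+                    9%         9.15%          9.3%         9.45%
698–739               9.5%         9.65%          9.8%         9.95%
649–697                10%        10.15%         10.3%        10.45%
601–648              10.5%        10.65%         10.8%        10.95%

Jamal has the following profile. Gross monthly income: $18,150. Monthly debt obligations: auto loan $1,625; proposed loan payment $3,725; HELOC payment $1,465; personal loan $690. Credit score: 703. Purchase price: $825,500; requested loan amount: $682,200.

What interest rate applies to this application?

9.8%

Credit score 703 ≥ 601; Total monthly debts = (1,625 + 3,725 + 1,465 + 690) = 7,505. Debt-to-income = 7,505/18,150 = 41.3% — meets 43% limit
LTV = 682,200/825,500 = 82.6% ≤ 97%
Credit 703 → row 698–739; LTV 82.6% → column 81.01–88%. Grid cell → 9.8%.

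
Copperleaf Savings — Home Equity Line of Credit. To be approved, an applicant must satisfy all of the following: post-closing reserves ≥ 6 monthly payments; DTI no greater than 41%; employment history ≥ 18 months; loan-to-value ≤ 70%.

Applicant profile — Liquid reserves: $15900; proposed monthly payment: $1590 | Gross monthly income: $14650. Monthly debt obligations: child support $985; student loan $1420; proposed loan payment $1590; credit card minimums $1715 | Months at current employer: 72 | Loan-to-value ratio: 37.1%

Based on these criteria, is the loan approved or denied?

Approved

Reserves: 15,900 ÷ 1,590 = 10.0 months (meets 6-month minimum)
Total monthly debts = (985 + 1,420 + 1,590 + 1,715) = 5,710. DTI: 5,710 ÷ 14,650 = 39%, within the 41% cap
Employment 72 ≥ 18 months
LTV 37.1% — within 70%
All criteria satisfied.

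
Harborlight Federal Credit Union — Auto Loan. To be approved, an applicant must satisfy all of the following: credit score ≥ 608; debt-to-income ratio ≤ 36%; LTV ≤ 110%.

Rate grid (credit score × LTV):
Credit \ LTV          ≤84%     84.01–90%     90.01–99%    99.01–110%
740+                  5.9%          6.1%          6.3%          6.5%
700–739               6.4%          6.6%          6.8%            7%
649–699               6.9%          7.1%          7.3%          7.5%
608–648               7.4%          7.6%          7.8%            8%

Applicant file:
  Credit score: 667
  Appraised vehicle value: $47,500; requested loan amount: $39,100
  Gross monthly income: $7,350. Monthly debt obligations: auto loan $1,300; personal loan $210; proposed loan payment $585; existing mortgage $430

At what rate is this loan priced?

6.9%

Credit score 667 ≥ 608; Total monthly debts = (1,300 + 210 + 585 + 430) = 2,525. Debt-to-income = 2,525/7,350 = 34.4% — meets 36% limit
Loan-to-value = 39,100/47,500 = 82.3% — pass (110% max)
Score 667 is in the 649–699 band; LTV 82.3% is in the ≤84% band → 6.9%.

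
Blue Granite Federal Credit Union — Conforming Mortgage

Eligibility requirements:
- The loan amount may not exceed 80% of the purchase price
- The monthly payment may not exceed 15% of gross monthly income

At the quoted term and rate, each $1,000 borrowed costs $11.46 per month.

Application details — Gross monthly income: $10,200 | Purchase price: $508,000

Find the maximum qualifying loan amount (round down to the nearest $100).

Payment cap: 15% × $10,200 = $1,530/month.
At $11.46 per $1,000, that supports 1,530/11.46 × 1,000 ≈ $133,507 → $133,500.
LTV cap: 80% × $508,000 = $406,400 → $406,400.
Binding constraint: payment-to-income.

$133,500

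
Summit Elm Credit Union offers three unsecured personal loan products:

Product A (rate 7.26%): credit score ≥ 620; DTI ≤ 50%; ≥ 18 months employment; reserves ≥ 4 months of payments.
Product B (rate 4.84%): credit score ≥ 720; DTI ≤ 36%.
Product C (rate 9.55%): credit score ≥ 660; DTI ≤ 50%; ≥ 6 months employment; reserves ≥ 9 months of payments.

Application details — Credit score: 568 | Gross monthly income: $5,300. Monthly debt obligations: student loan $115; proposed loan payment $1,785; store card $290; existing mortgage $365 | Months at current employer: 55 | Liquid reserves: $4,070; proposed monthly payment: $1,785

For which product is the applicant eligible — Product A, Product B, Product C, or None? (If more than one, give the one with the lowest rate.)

None

Total debts = (115 + 1,785 + 290 + 365) = 2,555; DTI = 2,555/5,300 = 48.2%.
Reserves = 4,070/1,785 = 2.3 months.
Product A: score 568 < 620; DTI 48.2% ≤ 50%; employment 55 ≥ 18 mo; reserves 2.3 < 4 mo → does not qualify.
Product B: score 568 < 720; DTI 48.2% > 36% → does not qualify.
Product C: score 568 < 660; DTI 48.2% ≤ 50%; employment 55 ≥ 6 mo; reserves 2.3 < 9 mo → does not qualify.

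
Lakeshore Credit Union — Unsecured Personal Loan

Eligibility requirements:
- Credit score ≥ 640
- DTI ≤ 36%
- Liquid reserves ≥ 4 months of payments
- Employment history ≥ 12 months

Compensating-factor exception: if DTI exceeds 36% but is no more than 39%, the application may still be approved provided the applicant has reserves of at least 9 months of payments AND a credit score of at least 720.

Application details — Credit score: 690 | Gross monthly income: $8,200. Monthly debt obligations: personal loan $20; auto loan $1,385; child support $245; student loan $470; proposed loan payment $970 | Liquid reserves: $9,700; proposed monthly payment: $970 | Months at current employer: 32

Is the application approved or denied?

Denied

Credit score 690 ≥ 640 (meets base)
Total debts = (20 + 1,385 + 245 + 470 + 970) = 3,090. DTI: 3,090 ÷ 8,200 = 37.7%, over the 36% base limit.
Reserves: 9,700 ÷ 970 = 10.0 months (meets 4-month minimum)
Employment 32 ≥ 12 months
37.7% falls in the override range (36%–39%), so the compensating-factor test applies.
Override check — reserves: 10.0 mo (ok); score: 690 (below 720).
Override conditions not both satisfied; exception does not apply.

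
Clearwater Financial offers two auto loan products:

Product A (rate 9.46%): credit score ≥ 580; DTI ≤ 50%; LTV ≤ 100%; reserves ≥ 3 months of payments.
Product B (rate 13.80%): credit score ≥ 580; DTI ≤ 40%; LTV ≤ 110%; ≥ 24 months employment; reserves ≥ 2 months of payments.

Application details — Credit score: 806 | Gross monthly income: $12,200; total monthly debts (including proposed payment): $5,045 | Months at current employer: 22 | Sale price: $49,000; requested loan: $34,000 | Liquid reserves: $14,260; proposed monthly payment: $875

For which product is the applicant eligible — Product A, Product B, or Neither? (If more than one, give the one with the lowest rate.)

DTI = 5,045/12,200 = 41.4%.
LTV = 34,000/49,000 = 69.4%.
Reserves = 14,260/875 = 16.3 months.
Product A: score 806 ≥ 580; DTI 41.4% ≤ 50%; LTV 69.4% ≤ 100%; reserves 16.3 ≥ 3 mo → qualifies.
Product B: score 806 ≥ 580; DTI 41.4% > 40%; LTV 69.4% ≤ 110%; employment 22 < 24 mo; reserves 16.3 ≥ 2 mo → does not qualify.

Product A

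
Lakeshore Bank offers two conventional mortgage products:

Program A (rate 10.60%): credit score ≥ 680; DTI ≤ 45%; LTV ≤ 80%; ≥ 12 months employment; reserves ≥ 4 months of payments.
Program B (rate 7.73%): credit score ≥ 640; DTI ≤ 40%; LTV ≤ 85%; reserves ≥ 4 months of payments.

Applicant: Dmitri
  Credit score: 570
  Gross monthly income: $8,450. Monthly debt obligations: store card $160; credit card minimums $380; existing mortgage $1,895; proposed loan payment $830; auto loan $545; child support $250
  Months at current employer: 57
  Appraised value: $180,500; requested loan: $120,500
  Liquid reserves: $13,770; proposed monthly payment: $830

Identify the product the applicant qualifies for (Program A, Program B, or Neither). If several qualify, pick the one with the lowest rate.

Neither

Total debts = (160 + 380 + 1,895 + 830 + 545 + 250) = 4,060; DTI = 4,060/8,450 = 48%.
LTV = 120,500/180,500 = 66.8%.
Reserves = 13,770/830 = 16.6 months.
Program A: score 570 < 680; DTI 48% > 45%; LTV 66.8% ≤ 80%; employment 57 ≥ 12 mo; reserves 16.6 ≥ 4 mo → does not qualify.
Program B: score 570 < 640; DTI 48% > 40%; LTV 66.8% ≤ 85%; reserves 16.6 ≥ 4 mo → does not qualify.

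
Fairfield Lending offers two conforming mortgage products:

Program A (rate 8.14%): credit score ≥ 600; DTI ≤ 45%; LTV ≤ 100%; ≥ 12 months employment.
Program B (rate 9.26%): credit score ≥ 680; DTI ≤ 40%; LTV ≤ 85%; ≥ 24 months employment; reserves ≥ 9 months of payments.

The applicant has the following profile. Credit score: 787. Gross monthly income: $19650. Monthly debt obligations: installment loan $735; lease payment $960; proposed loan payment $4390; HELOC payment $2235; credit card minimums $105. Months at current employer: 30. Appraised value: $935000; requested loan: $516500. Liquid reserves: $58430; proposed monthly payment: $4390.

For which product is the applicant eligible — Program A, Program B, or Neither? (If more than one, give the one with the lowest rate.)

Program A

Total debts = (735 + 960 + 4,390 + 2,235 + 105) = 8,425; DTI = 8,425/19,650 = 42.9%.
LTV = 516,500/935,000 = 55.2%.
Reserves = 58,430/4,390 = 13.3 months.
Program A: score 787 ≥ 600; DTI 42.9% ≤ 45%; LTV 55.2% ≤ 100%; employment 30 ≥ 12 mo → qualifies.
Program B: score 787 ≥ 680; DTI 42.9% > 40%; LTV 55.2% ≤ 85%; employment 30 ≥ 24 mo; reserves 13.3 ≥ 9 mo → does not qualify.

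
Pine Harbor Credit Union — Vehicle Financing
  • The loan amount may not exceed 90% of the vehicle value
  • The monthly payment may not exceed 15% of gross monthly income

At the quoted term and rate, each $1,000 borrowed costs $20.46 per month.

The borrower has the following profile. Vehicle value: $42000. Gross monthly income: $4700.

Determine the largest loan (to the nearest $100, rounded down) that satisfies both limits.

Payment cap: 15% × $4,700 = $705/month.
At $20.46 per $1,000, that supports 705/20.46 × 1,000 ≈ $34,457 → $34,400.
LTV cap: 90% × $42,000 = $37,800 → $37,800.
Binding constraint: payment-to-income.

$34,400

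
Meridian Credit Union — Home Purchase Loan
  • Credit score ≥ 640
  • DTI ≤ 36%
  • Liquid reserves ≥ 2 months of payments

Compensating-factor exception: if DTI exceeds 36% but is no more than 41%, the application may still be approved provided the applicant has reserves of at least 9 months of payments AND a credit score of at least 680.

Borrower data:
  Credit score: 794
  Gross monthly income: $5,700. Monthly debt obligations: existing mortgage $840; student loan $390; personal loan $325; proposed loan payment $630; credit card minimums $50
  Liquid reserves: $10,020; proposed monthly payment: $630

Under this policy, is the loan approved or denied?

Approved

Credit score 794 ≥ 640 (meets base)
Total debts = (840 + 390 + 325 + 630 + 50) = 2,235. DTI: 2,235 ÷ 5,700 = 39.2%, over the 36% base limit.
Liquid reserves cover 10,020/630 = 15.9 months — ≥ 2 required
DTI 39.2% is within the 36%–41% exception band; checking compensating factors.
Reserves 15.9 ≥ 9 months; credit score 794 ≥ 680.
Both override conditions satisfied; DTI exception granted.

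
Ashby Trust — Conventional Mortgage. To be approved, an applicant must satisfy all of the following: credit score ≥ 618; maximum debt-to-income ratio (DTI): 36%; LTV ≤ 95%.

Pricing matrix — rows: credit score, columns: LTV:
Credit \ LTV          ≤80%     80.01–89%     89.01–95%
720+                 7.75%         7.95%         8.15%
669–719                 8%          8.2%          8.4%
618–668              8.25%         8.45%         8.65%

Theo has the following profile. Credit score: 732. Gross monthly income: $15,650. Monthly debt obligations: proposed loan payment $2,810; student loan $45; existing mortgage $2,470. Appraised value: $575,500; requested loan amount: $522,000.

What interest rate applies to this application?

Credit score 732 ≥ 618; Total monthly debts = (2,810 + 45 + 2,470) = 5,325. Debt-to-income = 5,325/15,650 = 34% — meets 36% limit
LTV = 522,000/575,500 = 90.7% ≤ 95%
Credit 732 → row 720+; LTV 90.7% → column 89.01–95%. Grid cell → 8.15%.

8.15%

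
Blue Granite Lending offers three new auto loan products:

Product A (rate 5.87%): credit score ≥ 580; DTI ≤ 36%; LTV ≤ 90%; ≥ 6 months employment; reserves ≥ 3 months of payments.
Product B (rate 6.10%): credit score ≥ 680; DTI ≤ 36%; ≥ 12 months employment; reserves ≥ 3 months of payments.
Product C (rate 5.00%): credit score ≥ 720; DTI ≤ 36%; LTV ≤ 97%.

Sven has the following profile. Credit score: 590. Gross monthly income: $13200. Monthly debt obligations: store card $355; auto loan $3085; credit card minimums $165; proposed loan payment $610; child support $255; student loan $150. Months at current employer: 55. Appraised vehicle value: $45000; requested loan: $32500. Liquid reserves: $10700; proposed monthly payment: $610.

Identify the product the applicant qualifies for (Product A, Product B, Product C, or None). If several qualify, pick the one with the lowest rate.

Product A

Total debts = (355 + 3,085 + 165 + 610 + 255 + 150) = 4,620; DTI = 4,620/13,200 = 35%.
LTV = 32,500/45,000 = 72.2%.
Reserves = 10,700/610 = 17.5 months.
Product A: score 590 ≥ 580; DTI 35% ≤ 36%; LTV 72.2% ≤ 90%; employment 55 ≥ 6 mo; reserves 17.5 ≥ 3 mo → qualifies.
Product B: score 590 < 680; DTI 35% ≤ 36%; employment 55 ≥ 12 mo; reserves 17.5 ≥ 3 mo → does not qualify.
Product C: score 590 < 720; DTI 35% ≤ 36%; LTV 72.2% ≤ 97% → does not qualify.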